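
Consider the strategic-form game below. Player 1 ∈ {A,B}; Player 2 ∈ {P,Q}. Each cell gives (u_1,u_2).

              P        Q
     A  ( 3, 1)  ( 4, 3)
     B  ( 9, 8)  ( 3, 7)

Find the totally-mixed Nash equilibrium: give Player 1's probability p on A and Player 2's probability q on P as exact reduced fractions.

P1 indiff ⇒ q·3+(1-q)·4 = q·9+(1-q)·3 ⇒ q(-6) = (1-q)(-1) ⇒ q = 1/7
P2 indiff ⇒ p·1+(1-p)·8 = p·3+(1-p)·7 ⇒ p(-2) = (1-p)(-1) ⇒ p = 1/3

P1 mixes 1/3 on A; P2 mixes 1/7 on P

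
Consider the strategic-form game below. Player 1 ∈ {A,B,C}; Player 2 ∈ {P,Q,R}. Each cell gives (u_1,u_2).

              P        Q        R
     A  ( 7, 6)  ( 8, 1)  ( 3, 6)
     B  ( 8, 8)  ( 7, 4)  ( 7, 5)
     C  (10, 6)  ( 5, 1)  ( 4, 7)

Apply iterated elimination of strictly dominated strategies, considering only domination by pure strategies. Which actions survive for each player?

P2 drop Q (P beats it: A:6>1 B:8>4 C:6>1)
P1 drop A (B beats it: P:8>7 R:7>3)
P1→{B,C} P2→{P,R}

IESDS → P1:{B,C} P2:{P,R}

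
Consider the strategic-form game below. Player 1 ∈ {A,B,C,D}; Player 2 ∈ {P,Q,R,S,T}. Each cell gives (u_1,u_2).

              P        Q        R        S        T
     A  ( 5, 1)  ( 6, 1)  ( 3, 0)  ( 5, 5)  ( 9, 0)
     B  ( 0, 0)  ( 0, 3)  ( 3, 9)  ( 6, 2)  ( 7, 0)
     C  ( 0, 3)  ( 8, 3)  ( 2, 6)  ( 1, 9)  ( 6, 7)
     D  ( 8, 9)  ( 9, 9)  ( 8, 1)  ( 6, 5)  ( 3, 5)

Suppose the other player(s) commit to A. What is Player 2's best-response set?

BR_2 = {S}

u_2(P vs A) = 1
u_2(Q vs A) = 1
u_2(R vs A) = 0
u_2(S vs A) = 5
u_2(T vs A) = 0
max payoff 5 at {S}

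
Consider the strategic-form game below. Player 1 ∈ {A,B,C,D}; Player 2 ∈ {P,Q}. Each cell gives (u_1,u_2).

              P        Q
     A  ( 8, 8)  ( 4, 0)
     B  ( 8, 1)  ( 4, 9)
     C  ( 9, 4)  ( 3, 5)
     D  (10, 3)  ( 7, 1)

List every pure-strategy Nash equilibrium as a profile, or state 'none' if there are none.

Nash profiles: (D,P)

(A,P): not NE [P1→D gives 10>8]
(A,Q): not NE [P1→D gives 7>4; P2→P gives 8>0]
(B,P): not NE [P1→D gives 10>8; P2→Q gives 9>1]
(B,Q): not NE [P1→D gives 7>4]
(C,P): not NE [P1→D gives 10>9; P2→Q gives 5>4]
(C,Q): not NE [P1→D gives 7>3]
(D,P): NE
(D,Q): not NE [P2→P gives 3>1]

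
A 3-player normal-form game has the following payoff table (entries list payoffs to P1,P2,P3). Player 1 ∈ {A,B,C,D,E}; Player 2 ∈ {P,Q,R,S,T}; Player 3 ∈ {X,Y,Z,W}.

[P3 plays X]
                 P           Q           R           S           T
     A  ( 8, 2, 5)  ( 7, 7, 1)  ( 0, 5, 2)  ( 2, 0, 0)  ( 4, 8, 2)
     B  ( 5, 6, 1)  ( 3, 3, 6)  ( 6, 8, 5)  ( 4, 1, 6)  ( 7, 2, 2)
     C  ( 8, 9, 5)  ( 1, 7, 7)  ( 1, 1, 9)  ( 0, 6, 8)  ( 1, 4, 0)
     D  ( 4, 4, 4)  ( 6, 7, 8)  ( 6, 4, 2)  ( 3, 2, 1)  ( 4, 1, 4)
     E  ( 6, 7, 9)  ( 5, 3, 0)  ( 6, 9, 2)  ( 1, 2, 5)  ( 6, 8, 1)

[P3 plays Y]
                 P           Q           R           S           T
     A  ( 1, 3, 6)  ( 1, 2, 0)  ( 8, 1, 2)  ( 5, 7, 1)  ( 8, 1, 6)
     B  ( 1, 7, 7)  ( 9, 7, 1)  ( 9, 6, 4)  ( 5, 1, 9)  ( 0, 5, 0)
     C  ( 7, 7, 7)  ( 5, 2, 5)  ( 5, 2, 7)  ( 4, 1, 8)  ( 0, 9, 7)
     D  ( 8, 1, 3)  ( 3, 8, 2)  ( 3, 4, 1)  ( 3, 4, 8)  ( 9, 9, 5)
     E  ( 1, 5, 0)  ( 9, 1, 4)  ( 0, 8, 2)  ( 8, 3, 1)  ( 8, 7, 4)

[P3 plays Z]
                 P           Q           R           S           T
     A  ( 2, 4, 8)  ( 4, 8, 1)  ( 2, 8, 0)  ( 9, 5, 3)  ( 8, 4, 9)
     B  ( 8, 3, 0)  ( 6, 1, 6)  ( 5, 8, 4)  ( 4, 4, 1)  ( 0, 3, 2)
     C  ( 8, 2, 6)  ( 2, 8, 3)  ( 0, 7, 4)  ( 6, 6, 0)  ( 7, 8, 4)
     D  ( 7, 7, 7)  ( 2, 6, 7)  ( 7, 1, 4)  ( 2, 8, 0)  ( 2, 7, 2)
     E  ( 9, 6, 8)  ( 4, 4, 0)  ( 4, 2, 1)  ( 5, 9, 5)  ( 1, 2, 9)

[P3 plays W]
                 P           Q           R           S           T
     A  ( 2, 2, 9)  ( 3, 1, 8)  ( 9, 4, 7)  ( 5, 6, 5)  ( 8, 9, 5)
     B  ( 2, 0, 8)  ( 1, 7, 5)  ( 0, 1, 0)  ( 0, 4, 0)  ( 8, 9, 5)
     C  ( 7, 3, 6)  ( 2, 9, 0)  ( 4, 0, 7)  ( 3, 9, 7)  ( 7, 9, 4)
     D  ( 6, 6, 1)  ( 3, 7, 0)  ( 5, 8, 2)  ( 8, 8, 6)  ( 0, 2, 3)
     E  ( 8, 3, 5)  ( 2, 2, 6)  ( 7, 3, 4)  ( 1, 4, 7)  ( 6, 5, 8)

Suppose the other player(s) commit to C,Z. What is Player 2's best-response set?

u_2(P vs C,Z) = 2
u_2(Q vs C,Z) = 8
u_2(R vs C,Z) = 7
u_2(S vs C,Z) = 6
u_2(T vs C,Z) = 8
max payoff 8 at {Q,T}

argmax u_2 = {Q,T}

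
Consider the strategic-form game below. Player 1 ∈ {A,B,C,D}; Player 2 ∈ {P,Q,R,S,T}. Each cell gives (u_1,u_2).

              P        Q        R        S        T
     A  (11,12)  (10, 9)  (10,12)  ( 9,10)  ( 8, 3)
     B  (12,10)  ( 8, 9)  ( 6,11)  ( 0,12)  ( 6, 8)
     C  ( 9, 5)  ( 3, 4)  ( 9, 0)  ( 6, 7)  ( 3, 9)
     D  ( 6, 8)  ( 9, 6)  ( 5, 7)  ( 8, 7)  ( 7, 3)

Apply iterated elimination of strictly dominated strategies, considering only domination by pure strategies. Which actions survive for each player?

P1 drop C (A beats it: P:11>9 Q:10>3 R:10>9 S:9>6 T:8>3)
P1 drop D (A beats it: P:11>6 Q:10>9 R:10>5 S:9>8 T:8>7)
P2 drop Q (P beats it: A:12>9 B:10>9)
P2 drop T (P beats it: A:12>3 B:10>8)
P1→{A,B} P2→{P,R,S}

Survivors P1:{A,B} P2:{P,R,S}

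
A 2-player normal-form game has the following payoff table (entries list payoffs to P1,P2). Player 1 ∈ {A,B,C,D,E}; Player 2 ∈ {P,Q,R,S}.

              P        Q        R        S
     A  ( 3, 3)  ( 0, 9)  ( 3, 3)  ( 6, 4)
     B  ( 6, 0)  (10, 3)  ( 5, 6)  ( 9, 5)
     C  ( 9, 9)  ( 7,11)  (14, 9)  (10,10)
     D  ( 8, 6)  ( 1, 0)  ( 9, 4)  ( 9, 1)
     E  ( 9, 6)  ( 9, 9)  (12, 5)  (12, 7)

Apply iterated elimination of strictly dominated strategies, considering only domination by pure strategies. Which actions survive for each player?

Remaining: P1:{B,C,E} P2:{Q,R,S}

P1 drop A (B beats it: P:6>3 Q:10>0 R:5>3 S:9>6)
P1 drop D (C beats it: P:9>8 Q:7>1 R:14>9 S:10>9)
P2 drop P (Q beats it: B:3>0 C:11>9 E:9>6)
P1→{B,C,E} P2→{Q,R,S}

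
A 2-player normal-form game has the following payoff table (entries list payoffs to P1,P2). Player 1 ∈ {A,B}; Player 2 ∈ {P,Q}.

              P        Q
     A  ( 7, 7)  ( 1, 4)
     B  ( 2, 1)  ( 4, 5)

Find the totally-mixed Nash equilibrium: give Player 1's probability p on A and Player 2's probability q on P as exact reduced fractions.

P1 indiff ⇒ q·7+(1-q)·1 = q·2+(1-q)·4 ⇒ q(5) = (1-q)(3) ⇒ q = 3/8
P2 indiff ⇒ p·7+(1-p)·1 = p·4+(1-p)·5 ⇒ p(3) = (1-p)(4) ⇒ p = 4/7

(p,q) = (4/7, 3/8)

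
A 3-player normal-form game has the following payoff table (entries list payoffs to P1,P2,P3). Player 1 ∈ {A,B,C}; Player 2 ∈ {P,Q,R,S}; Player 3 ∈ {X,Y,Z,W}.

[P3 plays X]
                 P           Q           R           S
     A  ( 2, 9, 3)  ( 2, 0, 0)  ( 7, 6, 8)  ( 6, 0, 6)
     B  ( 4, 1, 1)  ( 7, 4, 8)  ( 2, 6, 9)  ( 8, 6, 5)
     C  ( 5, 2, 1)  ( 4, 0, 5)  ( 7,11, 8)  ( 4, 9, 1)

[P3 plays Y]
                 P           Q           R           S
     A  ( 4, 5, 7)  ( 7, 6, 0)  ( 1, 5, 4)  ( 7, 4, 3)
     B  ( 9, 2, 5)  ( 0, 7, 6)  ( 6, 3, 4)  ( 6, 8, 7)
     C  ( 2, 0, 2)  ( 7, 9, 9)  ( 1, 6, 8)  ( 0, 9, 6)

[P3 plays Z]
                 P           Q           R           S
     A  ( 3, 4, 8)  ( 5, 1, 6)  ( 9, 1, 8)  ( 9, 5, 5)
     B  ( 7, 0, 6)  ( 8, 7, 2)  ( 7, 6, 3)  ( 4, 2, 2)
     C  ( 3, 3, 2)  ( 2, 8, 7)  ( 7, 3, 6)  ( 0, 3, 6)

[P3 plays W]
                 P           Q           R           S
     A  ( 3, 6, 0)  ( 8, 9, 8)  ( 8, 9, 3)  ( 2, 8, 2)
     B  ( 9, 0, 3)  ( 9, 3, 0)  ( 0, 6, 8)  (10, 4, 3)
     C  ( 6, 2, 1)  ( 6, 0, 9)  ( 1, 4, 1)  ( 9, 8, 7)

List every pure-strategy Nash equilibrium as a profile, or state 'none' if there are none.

(A,P,X): not NE [P1→C gives 5>2; P3→Z gives 8>3]
(A,P,Y): not NE [P1→B gives 9>4; P2→Q gives 6>5; P3→Z gives 8>7]
(A,P,Z): not NE [P1→B gives 7>3; P2→S gives 5>4]
(A,P,W): not NE [P1→B gives 9>3; P2→R gives 9>6; P3→Z gives 8>0]
(A,Q,X): not NE [P1→B gives 7>2; P2→P gives 9>0; P3→W gives 8>0]
(A,Q,Y): not NE [P3→W gives 8>0]
(A,Q,Z): not NE [P1→B gives 8>5; P2→S gives 5>1; P3→W gives 8>6]
(A,Q,W): not NE [P1→B gives 9>8]
(A,R,X): not NE [P2→P gives 9>6]
(A,R,Y): not NE [P1→B gives 6>1; P2→Q gives 6>5; P3→Z gives 8>4]
(A,R,Z): not NE [P2→S gives 5>1]
(A,R,W): not NE [P3→Z gives 8>3]
(A,S,X): not NE [P1→B gives 8>6; P2→P gives 9>0]
(A,S,Y): not NE [P2→Q gives 6>4; P3→X gives 6>3]
(A,S,Z): not NE [P3→X gives 6>5]
(A,S,W): not NE [P1→B gives 10>2; P2→R gives 9>8; P3→X gives 6>2]
(B,P,X): not NE [P1→C gives 5>4; P2→S gives 6>1; P3→Z gives 6>1]
(B,P,Y): not NE [P2→S gives 8>2; P3→Z gives 6>5]
(B,P,Z): not NE [P2→Q gives 7>0]
(B,P,W): not NE [P2→R gives 6>0; P3→Z gives 6>3]
(B,Q,X): not NE [P2→S gives 6>4]
(B,Q,Y): not NE [P1→C gives 7>0; P2→S gives 8>7; P3→X gives 8>6]
(B,Q,Z): not NE [P3→X gives 8>2]
(B,Q,W): not NE [P2→R gives 6>3; P3→X gives 8>0]
(B,R,X): not NE [P1→C gives 7>2]
(B,R,Y): not NE [P2→S gives 8>3; P3→X gives 9>4]
(B,R,Z): not NE [P1→A gives 9>7; P2→Q gives 7>6; P3→X gives 9>3]
(B,R,W): not NE [P1→A gives 8>0; P3→X gives 9>8]
(B,S,X): not NE [P3→Y gives 7>5]
(B,S,Y): not NE [P1→A gives 7>6]
(B,S,Z): not NE [P1→A gives 9>4; P2→Q gives 7>2; P3→Y gives 7>2]
(B,S,W): not NE [P2→R gives 6>4; P3→Y gives 7>3]
(C,P,X): not NE [P2→R gives 11>2; P3→Z gives 2>1]
(C,P,Y): not NE [P1→B gives 9>2; P2→S gives 9>0]
(C,P,Z): not NE [P1→B gives 7>3; P2→Q gives 8>3]
(C,P,W): not NE [P1→B gives 9>6; P2→S gives 8>2; P3→Z gives 2>1]
(C,Q,X): not NE [P1→B gives 7>4; P2→R gives 11>0; P3→W gives 9>5]
(C,Q,Y): NE
(C,Q,Z): not NE [P1→B gives 8>2; P3→W gives 9>7]
(C,Q,W): not NE [P1→B gives 9>6; P2→S gives 8>0]
(C,R,X): NE
(C,R,Y): not NE [P1→B gives 6>1; P2→S gives 9>6]
(C,R,Z): not NE [P1→A gives 9>7; P2→Q gives 8>3; P3→Y gives 8>6]
(C,R,W): not NE [P1→A gives 8>1; P2→S gives 8>4; P3→Y gives 8>1]
(C,S,X): not NE [P1→B gives 8>4; P2→R gives 11>9; P3→W gives 7>1]
(C,S,Y): not NE [P1→A gives 7>0; P3→W gives 7>6]
(C,S,Z): not NE [P1→A gives 9>0; P2→Q gives 8>3; P3→W gives 7>6]
(C,S,W): not NE [P1→B gives 10>9]

Nash profiles: (C,Q,Y), (C,R,X)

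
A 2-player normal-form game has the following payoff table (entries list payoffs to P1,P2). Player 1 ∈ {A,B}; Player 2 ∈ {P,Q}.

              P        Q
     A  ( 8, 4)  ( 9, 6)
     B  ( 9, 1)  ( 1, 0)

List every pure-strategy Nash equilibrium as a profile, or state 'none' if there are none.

NE set: (A,Q), (B,P)

(A,P): not NE [P1→B gives 9>8; P2→Q gives 6>4]
(A,Q): NE
(B,P): NE
(B,Q): not NE [P1→A gives 9>1; P2→P gives 1>0]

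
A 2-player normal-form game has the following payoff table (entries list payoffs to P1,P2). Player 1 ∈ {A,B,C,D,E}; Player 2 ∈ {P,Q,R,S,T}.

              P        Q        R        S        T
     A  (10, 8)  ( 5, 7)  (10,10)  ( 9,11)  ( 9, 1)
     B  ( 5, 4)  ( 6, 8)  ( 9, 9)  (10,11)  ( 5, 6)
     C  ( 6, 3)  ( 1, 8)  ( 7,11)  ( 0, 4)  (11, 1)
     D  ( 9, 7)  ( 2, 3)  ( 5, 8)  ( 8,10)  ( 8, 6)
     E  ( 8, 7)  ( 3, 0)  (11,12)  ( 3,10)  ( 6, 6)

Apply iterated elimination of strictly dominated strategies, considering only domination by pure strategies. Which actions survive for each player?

P1 drop D (A beats it: P:10>9 Q:5>2 R:10>5 S:9>8 T:9>8)
P2 drop P (R beats it: A:10>8 B:9>4 C:11>3 E:12>7)
P2 drop Q (R beats it: A:10>7 B:9>8 C:11>8 E:12>0)
P2 drop T (R beats it: A:10>1 B:9>6 C:11>1 E:12>6)
P1 drop C (A beats it: R:10>7 S:9>0)
P1→{A,B,E} P2→{R,S}

IESDS → P1:{A,B,E} P2:{R,S}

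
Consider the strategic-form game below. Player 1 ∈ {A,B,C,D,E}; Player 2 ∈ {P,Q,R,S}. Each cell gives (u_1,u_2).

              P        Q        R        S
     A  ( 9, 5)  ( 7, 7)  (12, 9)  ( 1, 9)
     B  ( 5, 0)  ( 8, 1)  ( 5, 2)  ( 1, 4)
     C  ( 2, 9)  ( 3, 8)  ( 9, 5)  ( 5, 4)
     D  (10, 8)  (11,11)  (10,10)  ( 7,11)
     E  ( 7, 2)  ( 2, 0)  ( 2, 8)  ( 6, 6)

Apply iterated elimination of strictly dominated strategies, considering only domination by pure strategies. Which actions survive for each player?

IESDS → P1:{A,D} P2:{Q,R,S}

P1 drop B (D beats it: P:10>5 Q:11>8 R:10>5 S:7>1)
P1 drop C (D beats it: P:10>2 Q:11>3 R:10>9 S:7>5)
P1 drop E (D beats it: P:10>7 Q:11>2 R:10>2 S:7>6)
P2 drop P (Q beats it: A:7>5 D:11>8)
P1→{A,D} P2→{Q,R,S}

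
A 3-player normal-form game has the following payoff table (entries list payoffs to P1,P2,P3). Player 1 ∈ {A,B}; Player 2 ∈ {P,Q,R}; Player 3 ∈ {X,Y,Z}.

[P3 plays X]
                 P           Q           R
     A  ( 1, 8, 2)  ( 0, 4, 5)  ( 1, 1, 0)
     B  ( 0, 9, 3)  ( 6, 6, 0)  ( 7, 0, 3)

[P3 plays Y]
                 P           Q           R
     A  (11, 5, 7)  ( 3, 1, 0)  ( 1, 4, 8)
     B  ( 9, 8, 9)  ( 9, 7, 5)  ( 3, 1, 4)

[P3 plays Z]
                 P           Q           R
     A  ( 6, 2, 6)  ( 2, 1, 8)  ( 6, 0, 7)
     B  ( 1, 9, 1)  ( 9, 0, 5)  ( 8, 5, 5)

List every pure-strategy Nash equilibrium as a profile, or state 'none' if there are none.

(A,P,X): not NE [P3→Y gives 7>2]
(A,P,Y): NE
(A,P,Z): not NE [P3→Y gives 7>6]
(A,Q,X): not NE [P1→B gives 6>0; P2→P gives 8>4; P3→Z gives 8>5]
(A,Q,Y): not NE [P1→B gives 9>3; P2→P gives 5>1; P3→Z gives 8>0]
(A,Q,Z): not NE [P1→B gives 9>2; P2→P gives 2>1]
(A,R,X): not NE [P1→B gives 7>1; P2→P gives 8>1; P3→Y gives 8>0]
(A,R,Y): not NE [P1→B gives 3>1; P2→P gives 5>4]
(A,R,Z): not NE [P1→B gives 8>6; P2→P gives 2>0; P3→Y gives 8>7]
(B,P,X): not NE [P1→A gives 1>0; P3→Y gives 9>3]
(B,P,Y): not NE [P1→A gives 11>9]
(B,P,Z): not NE [P1→A gives 6>1; P3→Y gives 9>1]
(B,Q,X): not NE [P2→P gives 9>6; P3→Z gives 5>0]
(B,Q,Y): not NE [P2→P gives 8>7]
(B,Q,Z): not NE [P2→P gives 9>0]
(B,R,X): not NE [P2→P gives 9>0; P3→Z gives 5>3]
(B,R,Y): not NE [P2→P gives 8>1; P3→Z gives 5>4]
(B,R,Z): not NE [P2→P gives 9>5]

NE set: (A,P,Y)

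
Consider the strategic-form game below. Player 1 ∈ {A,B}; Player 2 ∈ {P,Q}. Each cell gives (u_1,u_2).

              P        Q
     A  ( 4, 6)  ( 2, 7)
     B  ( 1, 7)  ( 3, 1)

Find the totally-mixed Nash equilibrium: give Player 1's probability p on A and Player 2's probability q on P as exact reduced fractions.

P1 indiff ⇒ q·4+(1-q)·2 = q·1+(1-q)·3 ⇒ q(3) = (1-q)(1) ⇒ q = 1/4
P2 indiff ⇒ p·6+(1-p)·7 = p·7+(1-p)·1 ⇒ p(-1) = (1-p)(-6) ⇒ p = 6/7

(p,q) = (6/7, 1/4)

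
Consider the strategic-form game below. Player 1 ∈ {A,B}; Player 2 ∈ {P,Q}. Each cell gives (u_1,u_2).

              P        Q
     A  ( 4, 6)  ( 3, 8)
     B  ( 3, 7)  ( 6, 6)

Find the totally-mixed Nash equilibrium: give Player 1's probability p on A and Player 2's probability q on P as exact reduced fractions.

p=1/3, q=3/4

P1 indiff ⇒ q·4+(1-q)·3 = q·3+(1-q)·6 ⇒ q(1) = (1-q)(3) ⇒ q = 3/4
P2 indiff ⇒ p·6+(1-p)·7 = p·8+(1-p)·6 ⇒ p(-2) = (1-p)(-1) ⇒ p = 1/3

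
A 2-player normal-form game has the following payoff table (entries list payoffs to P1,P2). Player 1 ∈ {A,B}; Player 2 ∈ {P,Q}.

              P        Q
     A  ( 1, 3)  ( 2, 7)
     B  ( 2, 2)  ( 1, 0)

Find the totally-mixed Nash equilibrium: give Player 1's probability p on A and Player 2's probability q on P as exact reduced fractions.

P1 mixes 1/3 on A; P2 mixes 1/2 on P

P1 indiff ⇒ q·1+(1-q)·2 = q·2+(1-q)·1 ⇒ q(-1) = (1-q)(-1) ⇒ q = 1/2
P2 indiff ⇒ p·3+(1-p)·2 = p·7+(1-p)·0 ⇒ p(-4) = (1-p)(-2) ⇒ p = 1/3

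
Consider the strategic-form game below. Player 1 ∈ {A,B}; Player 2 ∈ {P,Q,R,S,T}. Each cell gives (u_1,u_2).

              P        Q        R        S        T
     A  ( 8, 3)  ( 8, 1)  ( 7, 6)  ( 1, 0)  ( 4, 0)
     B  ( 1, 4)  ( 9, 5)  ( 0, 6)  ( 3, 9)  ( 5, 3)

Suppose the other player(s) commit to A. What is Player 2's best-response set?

argmax u_2 = {R}

u_2(P vs A) = 3
u_2(Q vs A) = 1
u_2(R vs A) = 6
u_2(S vs A) = 0
u_2(T vs A) = 0
max payoff 6 at {R}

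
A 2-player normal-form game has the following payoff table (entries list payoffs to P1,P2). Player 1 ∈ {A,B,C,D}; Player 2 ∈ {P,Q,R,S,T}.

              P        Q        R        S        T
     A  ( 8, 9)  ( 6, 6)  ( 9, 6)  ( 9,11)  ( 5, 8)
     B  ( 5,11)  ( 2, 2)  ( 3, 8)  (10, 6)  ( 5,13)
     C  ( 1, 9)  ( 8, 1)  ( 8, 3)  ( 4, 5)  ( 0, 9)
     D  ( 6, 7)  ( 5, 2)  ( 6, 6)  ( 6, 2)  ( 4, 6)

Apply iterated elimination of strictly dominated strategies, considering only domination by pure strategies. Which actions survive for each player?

Remaining: P1:{A,B} P2:{P,S,T}

P1 drop D (A beats it: P:8>6 Q:6>5 R:9>6 S:9>6 T:5>4)
P2 drop Q (P beats it: A:9>6 B:11>2 C:9>1)
P1 drop C (A beats it: P:8>1 R:9>8 S:9>4 T:5>0)
P2 drop R (P beats it: A:9>6 B:11>8)
P1→{A,B} P2→{P,S,T}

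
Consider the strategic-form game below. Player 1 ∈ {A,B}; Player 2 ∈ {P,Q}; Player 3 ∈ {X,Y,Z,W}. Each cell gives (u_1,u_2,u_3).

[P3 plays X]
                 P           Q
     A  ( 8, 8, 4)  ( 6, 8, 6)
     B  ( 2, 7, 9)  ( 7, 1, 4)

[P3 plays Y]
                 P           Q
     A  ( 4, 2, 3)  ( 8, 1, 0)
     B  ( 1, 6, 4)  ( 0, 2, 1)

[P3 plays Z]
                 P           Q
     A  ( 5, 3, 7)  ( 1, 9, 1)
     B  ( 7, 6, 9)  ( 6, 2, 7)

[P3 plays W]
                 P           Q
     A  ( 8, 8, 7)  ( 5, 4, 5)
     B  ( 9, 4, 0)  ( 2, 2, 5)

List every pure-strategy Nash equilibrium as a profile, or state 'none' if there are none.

PSNE = {(B,P,Z)}

(A,P,X): not NE [P3→W gives 7>4]
(A,P,Y): not NE [P3→W gives 7>3]
(A,P,Z): not NE [P1→B gives 7>5; P2→Q gives 9>3]
(A,P,W): not NE [P1→B gives 9>8]
(A,Q,X): not NE [P1→B gives 7>6]
(A,Q,Y): not NE [P2→P gives 2>1; P3→X gives 6>0]
(A,Q,Z): not NE [P1→B gives 6>1; P3→X gives 6>1]
(A,Q,W): not NE [P2→P gives 8>4; P3→X gives 6>5]
(B,P,X): not NE [P1→A gives 8>2]
(B,P,Y): not NE [P1→A gives 4>1; P3→Z gives 9>4]
(B,P,Z): NE
(B,P,W): not NE [P3→Z gives 9>0]
(B,Q,X): not NE [P2→P gives 7>1; P3→Z gives 7>4]
(B,Q,Y): not NE [P1→A gives 8>0; P2→P gives 6>2; P3→Z gives 7>1]
(B,Q,Z): not NE [P2→P gives 6>2]
(B,Q,W): not NE [P1→A gives 5>2; P2→P gives 4>2; P3→Z gives 7>5]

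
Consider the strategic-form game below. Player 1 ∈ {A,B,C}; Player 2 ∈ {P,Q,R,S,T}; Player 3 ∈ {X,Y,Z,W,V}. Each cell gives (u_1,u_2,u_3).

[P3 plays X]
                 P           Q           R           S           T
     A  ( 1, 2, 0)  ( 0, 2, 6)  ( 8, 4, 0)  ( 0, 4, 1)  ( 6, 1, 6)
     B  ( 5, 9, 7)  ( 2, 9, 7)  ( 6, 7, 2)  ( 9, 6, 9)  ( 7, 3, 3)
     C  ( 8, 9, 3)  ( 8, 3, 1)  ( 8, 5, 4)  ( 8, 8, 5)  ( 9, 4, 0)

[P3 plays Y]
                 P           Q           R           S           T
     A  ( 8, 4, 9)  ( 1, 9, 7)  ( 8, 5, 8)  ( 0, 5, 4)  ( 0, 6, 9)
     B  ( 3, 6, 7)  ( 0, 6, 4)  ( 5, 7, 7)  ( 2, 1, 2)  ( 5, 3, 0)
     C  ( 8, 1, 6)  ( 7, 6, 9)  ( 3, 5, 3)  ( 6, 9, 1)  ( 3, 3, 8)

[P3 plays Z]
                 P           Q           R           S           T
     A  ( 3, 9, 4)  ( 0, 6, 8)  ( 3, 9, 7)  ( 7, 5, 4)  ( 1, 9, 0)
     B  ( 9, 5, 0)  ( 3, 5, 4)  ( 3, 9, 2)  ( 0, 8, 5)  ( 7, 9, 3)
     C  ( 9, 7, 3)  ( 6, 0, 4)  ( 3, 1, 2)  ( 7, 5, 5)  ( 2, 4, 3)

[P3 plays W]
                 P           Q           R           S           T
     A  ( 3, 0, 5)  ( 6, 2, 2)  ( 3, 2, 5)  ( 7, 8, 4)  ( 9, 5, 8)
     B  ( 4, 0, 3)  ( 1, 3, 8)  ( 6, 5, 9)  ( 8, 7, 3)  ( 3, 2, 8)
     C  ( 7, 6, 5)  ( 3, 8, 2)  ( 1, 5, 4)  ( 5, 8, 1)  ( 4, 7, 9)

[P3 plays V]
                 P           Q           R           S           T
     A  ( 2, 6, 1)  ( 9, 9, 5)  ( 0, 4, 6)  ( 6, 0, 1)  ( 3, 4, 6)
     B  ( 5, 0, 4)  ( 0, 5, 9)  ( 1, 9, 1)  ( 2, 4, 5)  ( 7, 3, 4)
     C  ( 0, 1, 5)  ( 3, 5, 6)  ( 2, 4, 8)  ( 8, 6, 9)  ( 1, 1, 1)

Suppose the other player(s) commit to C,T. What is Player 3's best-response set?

u_3(X vs C,T) = 0
u_3(Y vs C,T) = 8
u_3(Z vs C,T) = 3
u_3(W vs C,T) = 9
u_3(V vs C,T) = 1
max payoff 9 at {W}

argmax u_3 = {W}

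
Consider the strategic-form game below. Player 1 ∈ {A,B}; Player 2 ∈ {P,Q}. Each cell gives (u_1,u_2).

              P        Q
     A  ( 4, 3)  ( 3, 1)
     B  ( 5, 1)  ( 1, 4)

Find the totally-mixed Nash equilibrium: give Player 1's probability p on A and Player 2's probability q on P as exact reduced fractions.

p=3/5, q=2/3

P1 indiff ⇒ q·4+(1-q)·3 = q·5+(1-q)·1 ⇒ q(-1) = (1-q)(-2) ⇒ q = 2/3
P2 indiff ⇒ p·3+(1-p)·1 = p·1+(1-p)·4 ⇒ p(2) = (1-p)(3) ⇒ p = 3/5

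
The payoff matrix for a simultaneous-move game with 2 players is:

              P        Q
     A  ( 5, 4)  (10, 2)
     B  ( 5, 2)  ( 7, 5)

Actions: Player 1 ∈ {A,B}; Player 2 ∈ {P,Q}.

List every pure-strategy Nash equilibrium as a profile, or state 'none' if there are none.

PSNE = {(A,P)}

(A,P): NE
(A,Q): not NE [P2→P gives 4>2]
(B,P): not NE [P2→Q gives 5>2]
(B,Q): not NE [P1→A gives 10>7]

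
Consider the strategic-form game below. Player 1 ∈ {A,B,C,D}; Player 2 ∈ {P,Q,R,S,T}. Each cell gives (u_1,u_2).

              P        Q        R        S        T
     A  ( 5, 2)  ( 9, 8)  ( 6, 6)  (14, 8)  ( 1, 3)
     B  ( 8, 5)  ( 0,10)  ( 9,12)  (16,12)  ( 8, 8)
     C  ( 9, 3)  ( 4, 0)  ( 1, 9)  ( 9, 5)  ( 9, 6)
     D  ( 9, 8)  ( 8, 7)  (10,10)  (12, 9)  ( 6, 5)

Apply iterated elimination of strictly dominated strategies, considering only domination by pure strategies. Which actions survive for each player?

P2 drop P (R beats it: A:6>2 B:12>5 C:9>3 D:10>8)
P2 drop T (R beats it: A:6>3 B:12>8 C:9>6 D:10>5)
P1 drop C (A beats it: Q:9>4 R:6>1 S:14>9)
P1→{A,B,D} P2→{Q,R,S}

IESDS → P1:{A,B,D} P2:{Q,R,S}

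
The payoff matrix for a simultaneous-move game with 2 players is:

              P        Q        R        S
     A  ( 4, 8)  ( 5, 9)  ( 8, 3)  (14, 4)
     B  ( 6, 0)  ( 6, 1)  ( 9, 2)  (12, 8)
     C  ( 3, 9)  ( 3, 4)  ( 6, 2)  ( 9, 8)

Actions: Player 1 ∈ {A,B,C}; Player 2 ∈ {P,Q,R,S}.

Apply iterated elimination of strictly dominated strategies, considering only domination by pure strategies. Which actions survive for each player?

IESDS → P1:{A,B} P2:{Q,S}

P1 drop C (A beats it: P:4>3 Q:5>3 R:8>6 S:14>9)
P2 drop P (Q beats it: A:9>8 B:1>0)
P2 drop R (S beats it: A:4>3 B:8>2)
P1→{A,B} P2→{Q,S}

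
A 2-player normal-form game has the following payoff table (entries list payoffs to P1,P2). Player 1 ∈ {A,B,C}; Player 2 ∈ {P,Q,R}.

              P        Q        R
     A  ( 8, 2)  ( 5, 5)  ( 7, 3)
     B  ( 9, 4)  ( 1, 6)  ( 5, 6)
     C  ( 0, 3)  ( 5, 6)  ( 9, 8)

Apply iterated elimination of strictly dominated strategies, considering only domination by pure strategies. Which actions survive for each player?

Survivors P1:{A,C} P2:{Q,R}

P2 drop P (Q beats it: A:5>2 B:6>4 C:6>3)
P1 drop B (A beats it: Q:5>1 R:7>5)
P1→{A,C} P2→{Q,R}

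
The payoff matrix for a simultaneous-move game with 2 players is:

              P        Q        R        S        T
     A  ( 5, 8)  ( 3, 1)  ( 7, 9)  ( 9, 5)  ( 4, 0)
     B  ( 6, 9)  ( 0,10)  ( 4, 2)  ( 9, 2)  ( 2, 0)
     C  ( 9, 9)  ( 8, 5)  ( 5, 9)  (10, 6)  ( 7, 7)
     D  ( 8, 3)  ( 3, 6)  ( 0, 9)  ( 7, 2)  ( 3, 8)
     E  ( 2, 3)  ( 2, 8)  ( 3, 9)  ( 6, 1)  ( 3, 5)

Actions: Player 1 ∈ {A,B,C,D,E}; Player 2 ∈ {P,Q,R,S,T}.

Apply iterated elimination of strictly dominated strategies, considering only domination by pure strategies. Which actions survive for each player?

Remaining: P1:{A,C} P2:{P,R}

P1 drop B (C beats it: P:9>6 Q:8>0 R:5>4 S:10>9 T:7>2)
P1 drop D (C beats it: P:9>8 Q:8>3 R:5>0 S:10>7 T:7>3)
P1 drop E (A beats it: P:5>2 Q:3>2 R:7>3 S:9>6 T:4>3)
P2 drop Q (P beats it: A:8>1 C:9>5)
P2 drop S (P beats it: A:8>5 C:9>6)
P2 drop T (P beats it: A:8>0 C:9>7)
P1→{A,C} P2→{P,R}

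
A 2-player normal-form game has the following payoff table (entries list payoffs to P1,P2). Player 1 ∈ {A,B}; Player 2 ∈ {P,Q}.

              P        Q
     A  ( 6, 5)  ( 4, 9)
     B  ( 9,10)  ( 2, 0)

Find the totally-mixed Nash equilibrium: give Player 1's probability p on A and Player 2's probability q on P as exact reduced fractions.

P1 indiff ⇒ q·6+(1-q)·4 = q·9+(1-q)·2 ⇒ q(-3) = (1-q)(-2) ⇒ q = 2/5
P2 indiff ⇒ p·5+(1-p)·10 = p·9+(1-p)·0 ⇒ p(-4) = (1-p)(-10) ⇒ p = 5/7

P1 mixes 5/7 on A; P2 mixes 2/5 on P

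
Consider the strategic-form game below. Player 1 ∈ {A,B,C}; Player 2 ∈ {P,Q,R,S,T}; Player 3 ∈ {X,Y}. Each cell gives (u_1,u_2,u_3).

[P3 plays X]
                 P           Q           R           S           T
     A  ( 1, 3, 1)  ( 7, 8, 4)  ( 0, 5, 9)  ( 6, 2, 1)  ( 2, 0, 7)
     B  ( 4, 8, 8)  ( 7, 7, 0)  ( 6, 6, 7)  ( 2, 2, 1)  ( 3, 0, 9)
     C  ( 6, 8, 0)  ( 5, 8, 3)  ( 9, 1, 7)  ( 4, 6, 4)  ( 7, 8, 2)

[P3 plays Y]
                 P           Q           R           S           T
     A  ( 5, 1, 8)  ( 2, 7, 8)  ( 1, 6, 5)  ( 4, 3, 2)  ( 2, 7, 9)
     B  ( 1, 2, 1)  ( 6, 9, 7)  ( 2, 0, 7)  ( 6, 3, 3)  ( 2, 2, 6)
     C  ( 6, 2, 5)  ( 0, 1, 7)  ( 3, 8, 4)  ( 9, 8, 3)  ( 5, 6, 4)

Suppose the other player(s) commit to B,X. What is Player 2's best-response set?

P2 best: {P}

u_2(P vs B,X) = 8
u_2(Q vs B,X) = 7
u_2(R vs B,X) = 6
u_2(S vs B,X) = 2
u_2(T vs B,X) = 0
max payoff 8 at {P}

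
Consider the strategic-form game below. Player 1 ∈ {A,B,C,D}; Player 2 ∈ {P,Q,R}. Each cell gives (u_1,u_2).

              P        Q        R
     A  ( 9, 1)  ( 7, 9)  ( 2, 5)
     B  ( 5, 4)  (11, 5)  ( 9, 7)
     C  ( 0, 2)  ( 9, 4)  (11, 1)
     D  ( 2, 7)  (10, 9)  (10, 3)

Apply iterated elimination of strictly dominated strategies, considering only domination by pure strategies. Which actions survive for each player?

P2 drop P (Q beats it: A:9>1 B:5>4 C:4>2 D:9>7)
P1 drop A (B beats it: Q:11>7 R:9>2)
P1→{B,C,D} P2→{Q,R}

Remaining: P1:{B,C,D} P2:{Q,R}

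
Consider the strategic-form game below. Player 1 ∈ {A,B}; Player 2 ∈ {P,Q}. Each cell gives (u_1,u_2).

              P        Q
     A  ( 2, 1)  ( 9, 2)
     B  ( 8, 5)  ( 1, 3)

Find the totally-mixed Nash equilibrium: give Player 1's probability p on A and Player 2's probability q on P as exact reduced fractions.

(p,q) = (2/3, 4/7)

P1 indiff ⇒ q·2+(1-q)·9 = q·8+(1-q)·1 ⇒ q(-6) = (1-q)(-8) ⇒ q = 4/7
P2 indiff ⇒ p·1+(1-p)·5 = p·2+(1-p)·3 ⇒ p(-1) = (1-p)(-2) ⇒ p = 2/3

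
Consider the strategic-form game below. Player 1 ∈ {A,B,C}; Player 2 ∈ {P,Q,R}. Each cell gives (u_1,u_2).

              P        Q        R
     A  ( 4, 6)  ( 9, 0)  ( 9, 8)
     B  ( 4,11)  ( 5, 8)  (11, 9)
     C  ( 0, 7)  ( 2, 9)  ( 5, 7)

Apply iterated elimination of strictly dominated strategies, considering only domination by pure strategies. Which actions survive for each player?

P1 drop C (A beats it: P:4>0 Q:9>2 R:9>5)
P2 drop Q (P beats it: A:6>0 B:11>8)
P1→{A,B} P2→{P,R}

Remaining: P1:{A,B} P2:{P,R}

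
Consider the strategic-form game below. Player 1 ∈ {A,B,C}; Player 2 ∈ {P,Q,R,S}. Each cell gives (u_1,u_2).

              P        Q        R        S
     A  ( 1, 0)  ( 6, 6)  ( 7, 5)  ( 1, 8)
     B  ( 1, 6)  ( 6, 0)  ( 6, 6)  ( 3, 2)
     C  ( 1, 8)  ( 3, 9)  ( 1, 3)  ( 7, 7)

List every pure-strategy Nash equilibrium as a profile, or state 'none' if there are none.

Nash profiles: (B,P)

(A,P): not NE [P2→S gives 8>0]
(A,Q): not NE [P2→S gives 8>6]
(A,R): not NE [P2→S gives 8>5]
(A,S): not NE [P1→C gives 7>1]
(B,P): NE
(B,Q): not NE [P2→R gives 6>0]
(B,R): not NE [P1→A gives 7>6]
(B,S): not NE [P1→C gives 7>3; P2→R gives 6>2]
(C,P): not NE [P2→Q gives 9>8]
(C,Q): not NE [P1→B gives 6>3]
(C,R): not NE [P1→A gives 7>1; P2→Q gives 9>3]
(C,S): not NE [P2→Q gives 9>7]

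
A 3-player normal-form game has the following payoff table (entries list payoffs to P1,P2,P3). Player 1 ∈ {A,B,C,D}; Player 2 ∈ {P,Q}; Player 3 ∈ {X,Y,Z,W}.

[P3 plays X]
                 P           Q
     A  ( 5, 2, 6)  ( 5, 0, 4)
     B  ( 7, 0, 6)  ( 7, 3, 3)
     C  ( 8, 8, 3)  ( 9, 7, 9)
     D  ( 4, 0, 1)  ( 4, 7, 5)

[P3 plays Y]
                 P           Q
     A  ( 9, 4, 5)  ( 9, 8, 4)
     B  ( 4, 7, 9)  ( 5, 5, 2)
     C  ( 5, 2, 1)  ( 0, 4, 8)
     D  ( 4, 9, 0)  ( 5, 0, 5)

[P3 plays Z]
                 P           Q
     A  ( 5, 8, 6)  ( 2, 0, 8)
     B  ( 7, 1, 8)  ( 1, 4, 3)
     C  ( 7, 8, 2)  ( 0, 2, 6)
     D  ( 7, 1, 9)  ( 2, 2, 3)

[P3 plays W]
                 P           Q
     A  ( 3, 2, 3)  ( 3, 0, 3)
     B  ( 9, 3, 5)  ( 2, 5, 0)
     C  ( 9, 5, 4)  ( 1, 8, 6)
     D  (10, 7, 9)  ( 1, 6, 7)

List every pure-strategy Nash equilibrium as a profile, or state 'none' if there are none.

PSNE = {(D,P,W)}

(A,P,X): not NE [P1→C gives 8>5]
(A,P,Y): not NE [P2→Q gives 8>4; P3→Z gives 6>5]
(A,P,Z): not NE [P1→D gives 7>5]
(A,P,W): not NE [P1→D gives 10>3; P3→Z gives 6>3]
(A,Q,X): not NE [P1→C gives 9>5; P2→P gives 2>0; P3→Z gives 8>4]
(A,Q,Y): not NE [P3→Z gives 8>4]
(A,Q,Z): not NE [P2→P gives 8>0]
(A,Q,W): not NE [P2→P gives 2>0; P3→Z gives 8>3]
(B,P,X): not NE [P1→C gives 8>7; P2→Q gives 3>0; P3→Y gives 9>6]
(B,P,Y): not NE [P1→A gives 9>4]
(B,P,Z): not NE [P2→Q gives 4>1; P3→Y gives 9>8]
(B,P,W): not NE [P1→D gives 10>9; P2→Q gives 5>3; P3→Y gives 9>5]
(B,Q,X): not NE [P1→C gives 9>7]
(B,Q,Y): not NE [P1→A gives 9>5; P2→P gives 7>5; P3→Z gives 3>2]
(B,Q,Z): not NE [P1→D gives 2>1]
(B,Q,W): not NE [P1→A gives 3>2; P3→Z gives 3>0]
(C,P,X): not NE [P3→W gives 4>3]
(C,P,Y): not NE [P1→A gives 9>5; P2→Q gives 4>2; P3→W gives 4>1]
(C,P,Z): not NE [P3→W gives 4>2]
(C,P,W): not NE [P1→D gives 10>9; P2→Q gives 8>5]
(C,Q,X): not NE [P2→P gives 8>7]
(C,Q,Y): not NE [P1→A gives 9>0; P3→X gives 9>8]
(C,Q,Z): not NE [P1→D gives 2>0; P2→P gives 8>2; P3→X gives 9>6]
(C,Q,W): not NE [P1→A gives 3>1; P3→X gives 9>6]
(D,P,X): not NE [P1→C gives 8>4; P2→Q gives 7>0; P3→W gives 9>1]
(D,P,Y): not NE [P1→A gives 9>4; P3→W gives 9>0]
(D,P,Z): not NE [P2→Q gives 2>1]
(D,P,W): NE
(D,Q,X): not NE [P1→C gives 9>4; P3→W gives 7>5]
(D,Q,Y): not NE [P1→A gives 9>5; P2→P gives 9>0; P3→W gives 7>5]
(D,Q,Z): not NE [P3→W gives 7>3]
(D,Q,W): not NE [P1→A gives 3>1; P2→P gives 7>6]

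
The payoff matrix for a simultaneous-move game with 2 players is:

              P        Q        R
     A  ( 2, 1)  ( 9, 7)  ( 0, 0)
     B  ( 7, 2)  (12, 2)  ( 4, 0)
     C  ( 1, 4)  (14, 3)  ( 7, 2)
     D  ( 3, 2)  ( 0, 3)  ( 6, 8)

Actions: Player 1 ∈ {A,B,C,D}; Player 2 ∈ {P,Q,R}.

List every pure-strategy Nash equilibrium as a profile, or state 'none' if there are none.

NE set: (B,P)

(A,P): not NE [P1→B gives 7>2; P2→Q gives 7>1]
(A,Q): not NE [P1→C gives 14>9]
(A,R): not NE [P1→C gives 7>0; P2→Q gives 7>0]
(B,P): NE
(B,Q): not NE [P1→C gives 14>12]
(B,R): not NE [P1→C gives 7>4; P2→Q gives 2>0]
(C,P): not NE [P1→B gives 7>1]
(C,Q): not NE [P2→P gives 4>3]
(C,R): not NE [P2→P gives 4>2]
(D,P): not NE [P1→B gives 7>3; P2→R gives 8>2]
(D,Q): not NE [P1→C gives 14>0; P2→R gives 8>3]
(D,R): not NE [P1→C gives 7>6]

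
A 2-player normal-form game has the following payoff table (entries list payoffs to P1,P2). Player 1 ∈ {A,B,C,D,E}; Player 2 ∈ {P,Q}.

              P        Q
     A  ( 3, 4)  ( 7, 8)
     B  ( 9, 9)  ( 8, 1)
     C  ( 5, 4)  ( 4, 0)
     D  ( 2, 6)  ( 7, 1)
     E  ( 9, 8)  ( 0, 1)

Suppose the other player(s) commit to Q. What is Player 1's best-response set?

u_1(A vs Q) = 7
u_1(B vs Q) = 8
u_1(C vs Q) = 4
u_1(D vs Q) = 7
u_1(E vs Q) = 0
max payoff 8 at {B}

argmax u_1 = {B}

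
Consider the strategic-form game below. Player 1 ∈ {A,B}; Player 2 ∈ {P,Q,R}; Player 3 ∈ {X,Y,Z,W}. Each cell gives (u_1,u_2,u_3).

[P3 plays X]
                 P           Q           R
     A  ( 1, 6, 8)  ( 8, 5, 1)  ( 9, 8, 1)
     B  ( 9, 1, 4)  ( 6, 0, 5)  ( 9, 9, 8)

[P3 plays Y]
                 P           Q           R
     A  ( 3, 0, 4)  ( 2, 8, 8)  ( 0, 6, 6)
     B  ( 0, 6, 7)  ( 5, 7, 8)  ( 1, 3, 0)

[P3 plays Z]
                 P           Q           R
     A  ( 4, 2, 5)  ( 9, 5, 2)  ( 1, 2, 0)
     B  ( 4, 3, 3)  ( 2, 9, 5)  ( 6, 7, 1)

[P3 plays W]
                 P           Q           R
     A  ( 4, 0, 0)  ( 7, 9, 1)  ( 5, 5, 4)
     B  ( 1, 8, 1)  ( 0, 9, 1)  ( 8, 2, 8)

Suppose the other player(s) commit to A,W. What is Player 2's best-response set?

P2 best: {Q}

u_2(P vs A,W) = 0
u_2(Q vs A,W) = 9
u_2(R vs A,W) = 5
max payoff 9 at {Q}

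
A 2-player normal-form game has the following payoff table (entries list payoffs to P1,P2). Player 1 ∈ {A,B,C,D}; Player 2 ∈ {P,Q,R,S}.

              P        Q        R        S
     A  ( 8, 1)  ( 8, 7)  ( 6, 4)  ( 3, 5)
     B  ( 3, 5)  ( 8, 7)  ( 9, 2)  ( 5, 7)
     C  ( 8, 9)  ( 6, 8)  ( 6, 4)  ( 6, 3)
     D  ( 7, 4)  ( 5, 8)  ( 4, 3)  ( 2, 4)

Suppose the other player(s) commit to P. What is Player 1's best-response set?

u_1(A vs P) = 8
u_1(B vs P) = 3
u_1(C vs P) = 8
u_1(D vs P) = 7
max payoff 8 at {A,C}

BR_1 = {A,C}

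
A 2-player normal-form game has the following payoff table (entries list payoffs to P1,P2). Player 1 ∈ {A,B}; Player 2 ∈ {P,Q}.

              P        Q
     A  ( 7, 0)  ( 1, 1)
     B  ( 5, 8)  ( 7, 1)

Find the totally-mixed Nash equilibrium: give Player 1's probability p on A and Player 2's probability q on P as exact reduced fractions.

P1 indiff ⇒ q·7+(1-q)·1 = q·5+(1-q)·7 ⇒ q(2) = (1-q)(6) ⇒ q = 3/4
P2 indiff ⇒ p·0+(1-p)·8 = p·1+(1-p)·1 ⇒ p(-1) = (1-p)(-7) ⇒ p = 7/8

P1 mixes 7/8 on A; P2 mixes 3/4 on P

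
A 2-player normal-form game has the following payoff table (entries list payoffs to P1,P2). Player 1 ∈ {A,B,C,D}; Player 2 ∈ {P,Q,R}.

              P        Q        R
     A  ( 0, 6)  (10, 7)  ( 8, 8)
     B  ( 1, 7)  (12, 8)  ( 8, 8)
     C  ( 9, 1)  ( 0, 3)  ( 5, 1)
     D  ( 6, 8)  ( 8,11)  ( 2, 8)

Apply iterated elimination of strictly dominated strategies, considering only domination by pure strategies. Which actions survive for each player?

Survivors P1:{A,B} P2:{Q,R}

P2 drop P (Q beats it: A:7>6 B:8>7 C:3>1 D:11>8)
P1 drop C (A beats it: Q:10>0 R:8>5)
P1 drop D (A beats it: Q:10>8 R:8>2)
P1→{A,B} P2→{Q,R}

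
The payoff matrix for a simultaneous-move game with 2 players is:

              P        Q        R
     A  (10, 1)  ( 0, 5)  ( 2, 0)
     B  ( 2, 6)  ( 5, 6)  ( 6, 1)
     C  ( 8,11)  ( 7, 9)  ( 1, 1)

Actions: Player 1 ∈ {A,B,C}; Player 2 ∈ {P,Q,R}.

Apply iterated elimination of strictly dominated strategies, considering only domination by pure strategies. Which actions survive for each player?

Survivors P1:{A,C} P2:{P,Q}

P2 drop R (P beats it: A:1>0 B:6>1 C:11>1)
P1 drop B (C beats it: P:8>2 Q:7>5)
P1→{A,C} P2→{P,Q}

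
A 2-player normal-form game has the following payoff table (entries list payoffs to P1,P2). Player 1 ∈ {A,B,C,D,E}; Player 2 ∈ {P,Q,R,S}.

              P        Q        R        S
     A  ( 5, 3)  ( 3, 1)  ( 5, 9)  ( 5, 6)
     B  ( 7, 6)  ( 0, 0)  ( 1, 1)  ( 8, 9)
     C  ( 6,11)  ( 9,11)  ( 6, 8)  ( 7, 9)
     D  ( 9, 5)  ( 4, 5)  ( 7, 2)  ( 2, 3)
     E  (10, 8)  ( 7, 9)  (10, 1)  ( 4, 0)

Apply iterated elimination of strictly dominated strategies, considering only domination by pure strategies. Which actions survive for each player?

P1 drop A (C beats it: P:6>5 Q:9>3 R:6>5 S:7>5)
P1 drop D (E beats it: P:10>9 Q:7>4 R:10>7 S:4>2)
P2 drop R (P beats it: B:6>1 C:11>8 E:8>1)
P1→{B,C,E} P2→{P,Q,S}

Survivors P1:{B,C,E} P2:{P,Q,S}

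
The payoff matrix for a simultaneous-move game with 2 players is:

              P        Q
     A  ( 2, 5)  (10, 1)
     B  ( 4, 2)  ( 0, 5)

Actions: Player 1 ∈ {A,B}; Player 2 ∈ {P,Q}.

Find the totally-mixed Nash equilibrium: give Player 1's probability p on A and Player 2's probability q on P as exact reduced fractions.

P1 mixes 3/7 on A; P2 mixes 5/6 on P

P1 indiff ⇒ q·2+(1-q)·10 = q·4+(1-q)·0 ⇒ q(-2) = (1-q)(-10) ⇒ q = 5/6
P2 indiff ⇒ p·5+(1-p)·2 = p·1+(1-p)·5 ⇒ p(4) = (1-p)(3) ⇒ p = 3/7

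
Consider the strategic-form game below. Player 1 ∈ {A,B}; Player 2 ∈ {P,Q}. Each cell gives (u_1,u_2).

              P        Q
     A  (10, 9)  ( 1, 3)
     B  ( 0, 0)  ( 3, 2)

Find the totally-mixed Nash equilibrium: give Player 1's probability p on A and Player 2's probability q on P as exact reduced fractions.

P1 indiff ⇒ q·10+(1-q)·1 = q·0+(1-q)·3 ⇒ q(10) = (1-q)(2) ⇒ q = 1/6
P2 indiff ⇒ p·9+(1-p)·0 = p·3+(1-p)·2 ⇒ p(6) = (1-p)(2) ⇒ p = 1/4

P1 mixes 1/4 on A; P2 mixes 1/6 on P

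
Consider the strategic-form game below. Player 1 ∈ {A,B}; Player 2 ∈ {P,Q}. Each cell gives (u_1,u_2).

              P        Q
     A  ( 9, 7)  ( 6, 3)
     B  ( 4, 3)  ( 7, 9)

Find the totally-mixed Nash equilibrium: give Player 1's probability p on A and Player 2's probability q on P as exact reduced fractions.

P1 mixes 3/5 on A; P2 mixes 1/6 on P

P1 indiff ⇒ q·9+(1-q)·6 = q·4+(1-q)·7 ⇒ q(5) = (1-q)(1) ⇒ q = 1/6
P2 indiff ⇒ p·7+(1-p)·3 = p·3+(1-p)·9 ⇒ p(4) = (1-p)(6) ⇒ p = 3/5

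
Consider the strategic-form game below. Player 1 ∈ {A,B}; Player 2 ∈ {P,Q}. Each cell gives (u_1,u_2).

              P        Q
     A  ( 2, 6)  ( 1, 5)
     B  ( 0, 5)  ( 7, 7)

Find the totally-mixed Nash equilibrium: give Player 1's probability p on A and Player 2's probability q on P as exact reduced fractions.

P1 indiff ⇒ q·2+(1-q)·1 = q·0+(1-q)·7 ⇒ q(2) = (1-q)(6) ⇒ q = 3/4
P2 indiff ⇒ p·6+(1-p)·5 = p·5+(1-p)·7 ⇒ p(1) = (1-p)(2) ⇒ p = 2/3

P1 mixes 2/3 on A; P2 mixes 3/4 on P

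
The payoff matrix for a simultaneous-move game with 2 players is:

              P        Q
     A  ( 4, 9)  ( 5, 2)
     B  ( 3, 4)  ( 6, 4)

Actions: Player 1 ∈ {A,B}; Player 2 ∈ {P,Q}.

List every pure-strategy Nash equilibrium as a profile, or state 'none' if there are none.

Nash profiles: (A,P), (B,Q)

(A,P): NE
(A,Q): not NE [P1→B gives 6>5; P2→P gives 9>2]
(B,P): not NE [P1→A gives 4>3]
(B,Q): NE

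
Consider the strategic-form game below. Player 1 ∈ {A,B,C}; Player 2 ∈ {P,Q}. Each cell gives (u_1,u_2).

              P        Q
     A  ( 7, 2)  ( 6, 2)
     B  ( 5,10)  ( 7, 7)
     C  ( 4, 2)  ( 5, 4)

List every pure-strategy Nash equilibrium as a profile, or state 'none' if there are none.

Nash profiles: (A,P)

(A,P): NE
(A,Q): not NE [P1→B gives 7>6]
(B,P): not NE [P1→A gives 7>5]
(B,Q): not NE [P2→P gives 10>7]
(C,P): not NE [P1→A gives 7>4; P2→Q gives 4>2]
(C,Q): not NE [P1→B gives 7>5]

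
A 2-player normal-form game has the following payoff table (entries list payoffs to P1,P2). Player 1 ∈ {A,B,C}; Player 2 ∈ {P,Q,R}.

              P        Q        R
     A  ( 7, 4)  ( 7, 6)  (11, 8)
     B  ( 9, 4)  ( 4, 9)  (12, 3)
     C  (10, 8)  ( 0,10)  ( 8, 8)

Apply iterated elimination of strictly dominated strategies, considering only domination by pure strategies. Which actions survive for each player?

P2 drop P (Q beats it: A:6>4 B:9>4 C:10>8)
P1 drop C (A beats it: Q:7>0 R:11>8)
P1→{A,B} P2→{Q,R}

Remaining: P1:{A,B} P2:{Q,R}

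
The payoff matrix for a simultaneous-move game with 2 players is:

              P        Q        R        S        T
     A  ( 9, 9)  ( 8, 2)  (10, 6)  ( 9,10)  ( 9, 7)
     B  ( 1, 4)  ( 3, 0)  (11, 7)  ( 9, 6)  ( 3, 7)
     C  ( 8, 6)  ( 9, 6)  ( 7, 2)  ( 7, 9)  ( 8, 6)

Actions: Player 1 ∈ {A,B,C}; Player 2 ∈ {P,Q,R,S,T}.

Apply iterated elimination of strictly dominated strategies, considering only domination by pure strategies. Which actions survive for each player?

Survivors P1:{A,B} P2:{R,S,T}

P2 drop P (S beats it: A:10>9 B:6>4 C:9>6)
P2 drop Q (S beats it: A:10>2 B:6>0 C:9>6)
P1 drop C (A beats it: R:10>7 S:9>7 T:9>8)
P1→{A,B} P2→{R,S,T}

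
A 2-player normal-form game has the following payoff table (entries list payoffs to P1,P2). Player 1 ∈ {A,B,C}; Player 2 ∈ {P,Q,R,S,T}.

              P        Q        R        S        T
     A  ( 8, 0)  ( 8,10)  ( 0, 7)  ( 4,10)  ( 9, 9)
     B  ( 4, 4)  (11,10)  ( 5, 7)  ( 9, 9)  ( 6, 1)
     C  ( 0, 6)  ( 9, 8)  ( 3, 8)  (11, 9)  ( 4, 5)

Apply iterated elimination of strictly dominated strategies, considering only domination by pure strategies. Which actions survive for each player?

Remaining: P1:{B,C} P2:{Q,S}

P2 drop P (Q beats it: A:10>0 B:10>4 C:8>6)
P2 drop R (S beats it: A:10>7 B:9>7 C:9>8)
P2 drop T (Q beats it: A:10>9 B:10>1 C:8>5)
P1 drop A (B beats it: Q:11>8 S:9>4)
P1→{B,C} P2→{Q,S}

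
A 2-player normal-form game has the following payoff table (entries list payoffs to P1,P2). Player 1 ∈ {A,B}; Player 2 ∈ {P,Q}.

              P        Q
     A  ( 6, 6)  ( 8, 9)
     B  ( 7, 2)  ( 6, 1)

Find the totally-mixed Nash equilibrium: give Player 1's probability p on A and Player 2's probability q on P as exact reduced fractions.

(p,q) = (1/4, 2/3)

P1 indiff ⇒ q·6+(1-q)·8 = q·7+(1-q)·6 ⇒ q(-1) = (1-q)(-2) ⇒ q = 2/3
P2 indiff ⇒ p·6+(1-p)·2 = p·9+(1-p)·1 ⇒ p(-3) = (1-p)(-1) ⇒ p = 1/4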